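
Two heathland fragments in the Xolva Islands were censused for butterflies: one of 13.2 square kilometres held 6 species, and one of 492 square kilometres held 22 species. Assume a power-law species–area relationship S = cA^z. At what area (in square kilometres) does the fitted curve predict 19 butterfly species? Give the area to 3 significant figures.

327 square kilometres

z = ln(22/6) / ln(492/13.2) = 1.2993 / 3.6183 = 0.3591
c = 6 / 13.2^0.3591 = 6 / 2.526 = 2.376
A = (19/2.376)^(1/0.3591) ⇒ ln A = ln(7.998)/0.3591 = 5.7902
A = e^5.7902 ≈ 327.1 square kilometres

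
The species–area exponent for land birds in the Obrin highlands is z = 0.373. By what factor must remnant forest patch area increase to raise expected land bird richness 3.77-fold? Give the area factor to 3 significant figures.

35.1

(A₂/A₁)^0.373 = 3.77, so A₂/A₁ = 3.77^(1/0.373) = 3.77^2.681
ln(A₂/A₁) = ln 3.77 / 0.373 = 1.3271 / 0.373 = 3.5578
A₂/A₁ = e^3.5578 ≈ 35.09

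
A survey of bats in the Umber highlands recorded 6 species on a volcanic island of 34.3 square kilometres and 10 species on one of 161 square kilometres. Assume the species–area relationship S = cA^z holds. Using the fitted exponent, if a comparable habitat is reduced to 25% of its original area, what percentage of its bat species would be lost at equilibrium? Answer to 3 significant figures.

36.7%

z = ln(10/6) / ln(161/34.3) = 0.5108 / 1.5463 = 0.3304
S_new/S_old = (A_new/A_old)^z = 0.25^0.3304 = exp(0.3304 × -1.3863) = 0.6326
Fraction lost = 1 − 0.6326 = 0.3674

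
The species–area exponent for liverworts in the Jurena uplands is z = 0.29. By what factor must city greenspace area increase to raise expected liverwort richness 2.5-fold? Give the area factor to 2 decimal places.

(A₂/A₁)^0.29 = 2.5, so A₂/A₁ = 2.5^(1/0.29) = 2.5^3.448
ln(A₂/A₁) = ln 2.5 / 0.29 = 0.9163 / 0.29 = 3.1596
A₂/A₁ = e^3.1596 ≈ 23.56

23.56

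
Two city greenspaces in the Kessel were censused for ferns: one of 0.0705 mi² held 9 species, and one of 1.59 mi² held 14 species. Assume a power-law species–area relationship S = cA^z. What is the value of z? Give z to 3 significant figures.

Taking logs: ln S = ln c + z ln A, so z = (ln S₂ − ln S₁)/(ln A₂ − ln A₁).
z = ln(14/9) / ln(1.59/0.0705) = ln(1.556) / ln(22.55) = 0.4418 / 3.1159 = 0.1418

0.142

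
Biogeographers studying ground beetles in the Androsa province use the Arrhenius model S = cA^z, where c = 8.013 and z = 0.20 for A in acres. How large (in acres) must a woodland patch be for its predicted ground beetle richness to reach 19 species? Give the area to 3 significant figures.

19 = 8.013 × A^0.2  ⇒  A^0.2 = 19/8.013 = 2.371
ln A = ln(2.371) / 0.2 = 0.8634 / 0.2 = 4.3169
A = e^4.3169 ≈ 74.95 acres

75.0 acres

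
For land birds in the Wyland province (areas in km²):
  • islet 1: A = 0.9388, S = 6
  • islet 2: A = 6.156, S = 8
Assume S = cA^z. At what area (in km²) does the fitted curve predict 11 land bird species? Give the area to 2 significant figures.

z = ln(8/6) / ln(6.156/0.9388) = 0.2877 / 1.8806 = 0.1530
c = 6 / 0.9388^0.1530 = 6 / 0.9904 = 6.058
A = (11/6.058)^(1/0.1530) ⇒ ln A = ln(1.816)/0.1530 = 3.8992
A = e^3.8992 ≈ 49.36 km²

49 km²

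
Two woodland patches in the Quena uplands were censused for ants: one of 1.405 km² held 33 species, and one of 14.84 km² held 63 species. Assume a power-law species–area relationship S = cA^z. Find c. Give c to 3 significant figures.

30.1

z = ln(S₂/S₁) / ln(A₂/A₁) = ln(63/33) / ln(14.84/1.405) = 0.6466 / 2.3573 = 0.2743
c = S₁ / A₁^z = 33 / 1.405^0.2743 = 33 / 1.098 = 30.06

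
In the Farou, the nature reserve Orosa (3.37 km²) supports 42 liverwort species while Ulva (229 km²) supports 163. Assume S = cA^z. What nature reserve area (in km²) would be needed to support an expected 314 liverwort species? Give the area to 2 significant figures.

1800 km²

z = ln(163/42) / ln(229/3.37) = 1.3561 / 4.2188 = 0.3214
c = 42 / 3.37^0.3214 = 42 / 1.478 = 28.42
A = (314/28.42)^(1/0.3214) ⇒ ln A = ln(11.05)/0.3214 = 7.4734
A = e^7.4734 ≈ 1761 km²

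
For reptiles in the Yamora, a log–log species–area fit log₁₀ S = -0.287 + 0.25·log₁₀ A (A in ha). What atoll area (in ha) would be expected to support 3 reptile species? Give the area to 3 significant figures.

3 = 0.5164 × A^0.25  ⇒  A^0.25 = 3/0.5164 = 5.809
ln A = ln(5.809) / 0.25 = 1.7595 / 0.25 = 7.0378
A = e^7.0378 ≈ 1139 ha

1140 ha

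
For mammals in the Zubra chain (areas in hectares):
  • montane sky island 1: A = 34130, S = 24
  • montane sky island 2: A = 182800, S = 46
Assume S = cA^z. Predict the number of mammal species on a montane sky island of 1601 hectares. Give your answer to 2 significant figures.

7.3

z = ln(46/24) / ln(182800/34130) = 0.6506 / 1.6782 = 0.3877
c = 24 / 34130^0.3877 = 24 / 57.19 = 0.4196
S₃ = 0.4196 × 1601^0.3877 = 0.4196 × 17.47 ≈ 7.33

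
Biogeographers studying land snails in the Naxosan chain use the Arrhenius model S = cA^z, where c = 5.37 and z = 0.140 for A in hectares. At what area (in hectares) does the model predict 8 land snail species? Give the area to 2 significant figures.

8 = 5.37 × A^0.14  ⇒  A^0.14 = 8/5.37 = 1.49
ln A = ln(1.49) / 0.14 = 0.3986 / 0.14 = 2.8472
A = e^2.8472 ≈ 17.24 hectares

17 hectares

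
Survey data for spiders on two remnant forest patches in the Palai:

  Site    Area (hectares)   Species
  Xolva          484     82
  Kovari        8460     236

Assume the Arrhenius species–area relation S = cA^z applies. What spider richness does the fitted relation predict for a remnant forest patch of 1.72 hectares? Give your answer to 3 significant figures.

10.2

z = ln(236/82) / ln(8460/484) = 1.0571 / 2.8610 = 0.3695
c = 82 / 484^0.3695 = 82 / 9.818 = 8.352
S₃ = 8.352 × 1.72^0.3695 = 8.352 × 1.222 ≈ 10.21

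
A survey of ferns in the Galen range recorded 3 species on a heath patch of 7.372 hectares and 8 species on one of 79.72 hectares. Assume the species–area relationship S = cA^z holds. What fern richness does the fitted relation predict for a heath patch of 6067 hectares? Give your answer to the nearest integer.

z = ln(8/3) / ln(79.72/7.372) = 0.9808 / 2.3808 = 0.4120
c = 3 / 7.372^0.4120 = 3 / 2.277 = 1.317
S₃ = 1.317 × 6067^0.4120 = 1.317 × 36.18 ≈ 47.66

48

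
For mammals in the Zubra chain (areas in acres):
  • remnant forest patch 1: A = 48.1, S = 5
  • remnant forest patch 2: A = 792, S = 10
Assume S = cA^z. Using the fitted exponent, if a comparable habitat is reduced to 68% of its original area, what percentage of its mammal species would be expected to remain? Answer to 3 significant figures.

90.9%

z = ln(10/5) / ln(792/48.1) = 0.6931 / 2.8013 = 0.2474
S_new/S_old = (A_new/A_old)^z = 0.68^0.2474 = exp(0.2474 × -0.3857) = 0.909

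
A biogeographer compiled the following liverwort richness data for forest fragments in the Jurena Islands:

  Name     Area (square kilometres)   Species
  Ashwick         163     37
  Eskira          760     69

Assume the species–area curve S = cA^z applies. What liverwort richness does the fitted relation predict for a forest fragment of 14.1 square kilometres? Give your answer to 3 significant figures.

z = ln(69/37) / ln(760/163) = 0.6232 / 1.5396 = 0.4048
c = 37 / 163^0.4048 = 37 / 7.861 = 4.707
S₃ = 4.707 × 14.1^0.4048 = 4.707 × 2.919 ≈ 13.74

13.7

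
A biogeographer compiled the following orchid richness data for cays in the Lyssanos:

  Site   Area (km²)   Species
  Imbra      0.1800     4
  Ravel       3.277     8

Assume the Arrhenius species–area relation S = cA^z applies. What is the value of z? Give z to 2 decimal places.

Taking logs: ln S = ln c + z ln A, so z = (ln S₂ − ln S₁)/(ln A₂ − ln A₁).
z = ln(8/4) / ln(3.277/0.18) = ln(2) / ln(18.21) = 0.6931 / 2.9017 = 0.2389

0.24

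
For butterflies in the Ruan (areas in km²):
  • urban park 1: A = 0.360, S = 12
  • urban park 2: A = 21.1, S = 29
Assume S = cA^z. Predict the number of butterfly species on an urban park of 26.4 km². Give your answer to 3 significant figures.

z = ln(29/12) / ln(21.1/0.36) = 0.8824 / 4.0709 = 0.2168
c = 12 / 0.36^0.2168 = 12 / 0.8014 = 14.97
S₃ = 14.97 × 26.4^0.2168 = 14.97 × 2.033 ≈ 30.44

30.4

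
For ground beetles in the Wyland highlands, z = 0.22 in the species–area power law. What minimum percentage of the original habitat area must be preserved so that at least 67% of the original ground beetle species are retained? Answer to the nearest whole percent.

Need (A_new/A_old)^0.22 = 0.67, so A_new/A_old = 0.67^(1/0.22) = 0.67^4.545
ln(A_new/A_old) = ln 0.67 / 0.22 = -0.4005 / 0.22 = -1.8204
A_new/A_old = e^-1.8204 ≈ 0.162

16%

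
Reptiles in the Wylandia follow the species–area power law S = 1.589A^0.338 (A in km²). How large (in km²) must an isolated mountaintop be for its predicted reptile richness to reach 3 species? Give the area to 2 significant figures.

3 = 1.589 × A^0.338  ⇒  A^0.338 = 3/1.589 = 1.888
ln A = ln(1.888) / 0.338 = 0.6355 / 0.338 = 1.8802
A = e^1.8802 ≈ 6.555 km²

6.6 km²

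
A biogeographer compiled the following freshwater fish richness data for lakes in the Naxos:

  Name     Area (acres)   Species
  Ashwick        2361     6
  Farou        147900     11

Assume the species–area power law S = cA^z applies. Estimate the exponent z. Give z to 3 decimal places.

0.146

Taking logs: ln S = ln c + z ln A, so z = (ln S₂ − ln S₁)/(ln A₂ − ln A₁).
z = ln(11/6) / ln(147900/2361) = ln(1.833) / ln(62.64) = 0.6061 / 4.1375 = 0.1465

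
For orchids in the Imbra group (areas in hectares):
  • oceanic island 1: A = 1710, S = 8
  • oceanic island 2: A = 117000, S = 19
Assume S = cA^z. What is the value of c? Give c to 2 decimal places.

1.74

z = ln(S₂/S₁) / ln(A₂/A₁) = ln(19/8) / ln(117000/1710) = 0.8650 / 4.2257 = 0.2047
c = S₁ / A₁^z = 8 / 1710^0.2047 = 8 / 4.59 = 1.743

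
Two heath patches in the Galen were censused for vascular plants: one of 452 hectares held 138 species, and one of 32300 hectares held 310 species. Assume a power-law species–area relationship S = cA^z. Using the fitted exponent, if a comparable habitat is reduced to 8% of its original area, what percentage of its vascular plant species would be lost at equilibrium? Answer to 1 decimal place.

z = ln(310/138) / ln(32300/452) = 0.8093 / 4.2691 = 0.1896
S_new/S_old = (A_new/A_old)^z = 0.08^0.1896 = exp(0.1896 × -2.5257) = 0.6195
Fraction lost = 1 − 0.6195 = 0.3805

38.0%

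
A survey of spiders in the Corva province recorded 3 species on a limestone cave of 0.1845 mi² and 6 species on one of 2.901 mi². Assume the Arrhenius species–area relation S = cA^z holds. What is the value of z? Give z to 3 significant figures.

Taking logs: ln S = ln c + z ln A, so z = (ln S₂ − ln S₁)/(ln A₂ − ln A₁).
z = ln(6/3) / ln(2.901/0.1845) = ln(2) / ln(15.72) = 0.6931 / 2.7552 = 0.2516

0.252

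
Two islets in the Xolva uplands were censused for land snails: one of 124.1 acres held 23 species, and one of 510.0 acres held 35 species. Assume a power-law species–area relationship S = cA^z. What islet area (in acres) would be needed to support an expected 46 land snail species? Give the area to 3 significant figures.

z = ln(35/23) / ln(510/124.1) = 0.4199 / 1.4133 = 0.2971
c = 23 / 124.1^0.2971 = 23 / 4.188 = 5.492
A = (46/5.492)^(1/0.2971) ⇒ ln A = ln(8.376)/0.2971 = 7.1544
A = e^7.1544 ≈ 1280 acres

1280 acres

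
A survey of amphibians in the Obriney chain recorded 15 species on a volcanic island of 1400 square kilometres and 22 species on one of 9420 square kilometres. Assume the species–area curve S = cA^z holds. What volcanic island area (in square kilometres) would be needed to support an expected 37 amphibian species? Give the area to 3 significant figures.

125000 square kilometres

z = ln(22/15) / ln(9420/1400) = 0.3830 / 1.9064 = 0.2009
c = 15 / 1400^0.2009 = 15 / 4.286 = 3.5
A = (37/3.5)^(1/0.2009) ⇒ ln A = ln(10.57)/0.2009 = 11.7383
A = e^11.7383 ≈ 125279 square kilometres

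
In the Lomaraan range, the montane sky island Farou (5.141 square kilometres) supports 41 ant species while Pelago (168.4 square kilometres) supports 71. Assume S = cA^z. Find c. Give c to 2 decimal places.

31.69

z = ln(S₂/S₁) / ln(A₂/A₁) = ln(71/41) / ln(168.4/5.141) = 0.5491 / 3.4891 = 0.1574
c = S₁ / A₁^z = 41 / 5.141^0.1574 = 41 / 1.294 = 31.69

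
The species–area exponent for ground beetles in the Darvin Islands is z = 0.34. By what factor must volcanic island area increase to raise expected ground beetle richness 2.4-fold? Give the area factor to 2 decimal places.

(A₂/A₁)^0.34 = 2.4, so A₂/A₁ = 2.4^(1/0.34) = 2.4^2.941
ln(A₂/A₁) = ln 2.4 / 0.34 = 0.8755 / 0.34 = 2.5749
A₂/A₁ = e^2.5749 ≈ 13.13

13.13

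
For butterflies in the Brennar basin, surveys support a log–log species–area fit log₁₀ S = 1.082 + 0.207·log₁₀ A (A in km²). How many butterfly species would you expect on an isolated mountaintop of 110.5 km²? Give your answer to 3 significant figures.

32.0

S = 12.08 × 110.5^0.207
ln S = ln 12.08 + 0.207 × ln 110.5 = 2.4914 + 0.207 × 4.7050 = 3.4653
S = e^3.4653 ≈ 31.99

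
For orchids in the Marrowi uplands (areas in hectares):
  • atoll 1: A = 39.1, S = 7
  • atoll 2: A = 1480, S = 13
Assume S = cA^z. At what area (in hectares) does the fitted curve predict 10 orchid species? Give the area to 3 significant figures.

z = ln(13/7) / ln(1480/39.1) = 0.6190 / 3.6337 = 0.1704
c = 7 / 39.1^0.1704 = 7 / 1.867 = 3.748
A = (10/3.748)^(1/0.1704) ⇒ ln A = ln(2.668)/0.1704 = 5.7598
A = e^5.7598 ≈ 317.3 hectares

317 hectares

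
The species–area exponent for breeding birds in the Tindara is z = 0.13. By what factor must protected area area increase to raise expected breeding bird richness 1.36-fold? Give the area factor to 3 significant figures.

(A₂/A₁)^0.13 = 1.36, so A₂/A₁ = 1.36^(1/0.13) = 1.36^7.692
ln(A₂/A₁) = ln 1.36 / 0.13 = 0.3075 / 0.13 = 2.3653
A₂/A₁ = e^2.3653 ≈ 10.65

10.6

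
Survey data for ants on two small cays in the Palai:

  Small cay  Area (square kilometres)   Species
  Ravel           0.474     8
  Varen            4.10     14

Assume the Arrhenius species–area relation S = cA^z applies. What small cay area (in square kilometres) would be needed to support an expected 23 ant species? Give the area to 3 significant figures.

27.8 square kilometres

z = ln(14/8) / ln(4.1/0.474) = 0.5596 / 2.1575 = 0.2594
c = 8 / 0.474^0.2594 = 8 / 0.824 = 9.709
A = (23/9.709)^(1/0.2594) ⇒ ln A = ln(2.369)/0.2594 = 3.3249
A = e^3.3249 ≈ 27.8 square kilometres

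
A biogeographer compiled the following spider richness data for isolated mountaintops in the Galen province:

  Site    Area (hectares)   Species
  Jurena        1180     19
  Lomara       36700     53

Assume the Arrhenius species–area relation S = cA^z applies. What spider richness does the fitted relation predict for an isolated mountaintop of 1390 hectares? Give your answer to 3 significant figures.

20.0

z = ln(53/19) / ln(36700/1180) = 1.0259 / 3.4373 = 0.2985
c = 19 / 1180^0.2985 = 19 / 8.257 = 2.301
S₃ = 2.301 × 1390^0.2985 = 2.301 × 8.67 ≈ 19.95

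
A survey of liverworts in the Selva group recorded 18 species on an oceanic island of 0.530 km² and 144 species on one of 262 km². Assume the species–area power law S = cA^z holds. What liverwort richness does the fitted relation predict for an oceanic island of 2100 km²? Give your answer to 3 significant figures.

z = ln(144/18) / ln(262/0.53) = 2.0794 / 6.2032 = 0.3352
c = 18 / 0.53^0.3352 = 18 / 0.8083 = 22.27
S₃ = 22.27 × 2100^0.3352 = 22.27 × 12.99 ≈ 289.3

289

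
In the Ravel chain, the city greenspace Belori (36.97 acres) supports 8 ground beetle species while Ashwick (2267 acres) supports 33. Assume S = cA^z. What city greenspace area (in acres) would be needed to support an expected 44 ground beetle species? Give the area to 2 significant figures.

z = ln(33/8) / ln(2267/36.97) = 1.4171 / 4.1161 = 0.3443
c = 8 / 36.97^0.3443 = 8 / 3.466 = 2.308
A = (44/2.308)^(1/0.3443) ⇒ ln A = ln(19.06)/0.3443 = 8.5618
A = e^8.5618 ≈ 5228 acres

5200 acres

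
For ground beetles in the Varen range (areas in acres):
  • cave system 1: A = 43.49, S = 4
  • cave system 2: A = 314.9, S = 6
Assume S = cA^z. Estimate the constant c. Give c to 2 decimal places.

z = ln(S₂/S₁) / ln(A₂/A₁) = ln(6/4) / ln(314.9/43.49) = 0.4055 / 1.9797 = 0.2048
c = S₁ / A₁^z = 4 / 43.49^0.2048 = 4 / 2.165 = 1.847

1.85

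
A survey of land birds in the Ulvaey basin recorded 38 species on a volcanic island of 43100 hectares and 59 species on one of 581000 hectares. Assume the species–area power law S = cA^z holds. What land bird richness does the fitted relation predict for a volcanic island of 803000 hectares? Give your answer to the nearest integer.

z = ln(59/38) / ln(581000/43100) = 0.4400 / 2.6012 = 0.1691
c = 38 / 43100^0.1691 = 38 / 6.079 = 6.251
S₃ = 6.251 × 803000^0.1691 = 6.251 × 9.97 ≈ 62.32

62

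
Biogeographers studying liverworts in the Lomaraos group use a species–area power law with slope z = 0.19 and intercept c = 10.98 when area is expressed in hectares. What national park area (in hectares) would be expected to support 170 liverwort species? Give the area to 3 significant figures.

1830000 hectares

170 = 10.98 × A^0.19  ⇒  A^0.19 = 170/10.98 = 15.48
ln A = ln(15.48) / 0.19 = 2.7397 / 0.19 = 14.4196
A = e^14.4196 ≈ 1829576 hectares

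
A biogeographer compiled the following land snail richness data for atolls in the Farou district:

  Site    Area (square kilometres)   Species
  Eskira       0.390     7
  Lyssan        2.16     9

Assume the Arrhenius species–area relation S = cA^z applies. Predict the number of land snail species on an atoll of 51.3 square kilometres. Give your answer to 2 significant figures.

z = ln(9/7) / ln(2.16/0.39) = 0.2513 / 1.7117 = 0.1468
c = 7 / 0.39^0.1468 = 7 / 0.8709 = 8.038
S₃ = 8.038 × 51.3^0.1468 = 8.038 × 1.783 ≈ 14.33

14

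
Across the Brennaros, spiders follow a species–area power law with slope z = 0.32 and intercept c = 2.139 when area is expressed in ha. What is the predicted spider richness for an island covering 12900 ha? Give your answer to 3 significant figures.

S = 2.139 × 12900^0.32 = 2.139 × 20.67 ≈ 44.22

44.2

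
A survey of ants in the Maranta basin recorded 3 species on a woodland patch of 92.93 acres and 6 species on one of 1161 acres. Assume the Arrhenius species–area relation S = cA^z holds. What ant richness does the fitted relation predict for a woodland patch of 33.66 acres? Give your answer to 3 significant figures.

z = ln(6/3) / ln(1161/92.93) = 0.6931 / 2.5252 = 0.2745
c = 3 / 92.93^0.2745 = 3 / 3.469 = 0.8647
S₃ = 0.8647 × 33.66^0.2745 = 0.8647 × 2.625 ≈ 2.27

2.27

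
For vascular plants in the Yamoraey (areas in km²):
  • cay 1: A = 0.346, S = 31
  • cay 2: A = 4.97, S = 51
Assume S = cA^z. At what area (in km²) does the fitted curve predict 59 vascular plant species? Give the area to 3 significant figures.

z = ln(51/31) / ln(4.97/0.346) = 0.4978 / 2.6647 = 0.1868
c = 31 / 0.346^0.1868 = 31 / 0.8201 = 37.8
A = (59/37.8)^(1/0.1868) ⇒ ln A = ln(1.561)/0.1868 = 2.3834
A = e^2.3834 ≈ 10.84 km²

10.8 km²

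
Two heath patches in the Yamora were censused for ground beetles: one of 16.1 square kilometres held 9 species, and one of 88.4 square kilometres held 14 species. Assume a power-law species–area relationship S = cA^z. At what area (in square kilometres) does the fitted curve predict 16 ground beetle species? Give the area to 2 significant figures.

150 square kilometres

z = ln(14/9) / ln(88.4/16.1) = 0.4418 / 1.7031 = 0.2594
c = 9 / 16.1^0.2594 = 9 / 2.056 = 4.377
A = (16/4.377)^(1/0.2594) ⇒ ln A = ln(3.656)/0.2594 = 4.9966
A = e^4.9966 ≈ 147.9 square kilometres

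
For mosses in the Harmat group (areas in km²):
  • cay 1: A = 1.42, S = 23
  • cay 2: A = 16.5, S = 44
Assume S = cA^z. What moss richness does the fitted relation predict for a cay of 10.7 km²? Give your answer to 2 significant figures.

z = ln(44/23) / ln(16.5/1.42) = 0.6487 / 2.4527 = 0.2645
c = 23 / 1.42^0.2645 = 23 / 1.097 = 20.96
S₃ = 20.96 × 10.7^0.2645 = 20.96 × 1.872 ≈ 39.24

39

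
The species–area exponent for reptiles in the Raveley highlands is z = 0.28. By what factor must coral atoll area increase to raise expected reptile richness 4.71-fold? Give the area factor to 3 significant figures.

(A₂/A₁)^0.28 = 4.71, so A₂/A₁ = 4.71^(1/0.28) = 4.71^3.571
ln(A₂/A₁) = ln 4.71 / 0.28 = 1.5497 / 0.28 = 5.5346
A₂/A₁ = e^5.5346 ≈ 253.3

253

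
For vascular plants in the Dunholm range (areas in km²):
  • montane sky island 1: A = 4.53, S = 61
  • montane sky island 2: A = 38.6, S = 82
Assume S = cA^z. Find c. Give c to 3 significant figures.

49.5

z = ln(S₂/S₁) / ln(A₂/A₁) = ln(82/61) / ln(38.6/4.53) = 0.2958 / 2.1425 = 0.1381
c = S₁ / A₁^z = 61 / 4.53^0.1381 = 61 / 1.232 = 49.51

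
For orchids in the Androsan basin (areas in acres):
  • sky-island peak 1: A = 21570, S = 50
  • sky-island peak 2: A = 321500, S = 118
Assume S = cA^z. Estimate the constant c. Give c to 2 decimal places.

z = ln(S₂/S₁) / ln(A₂/A₁) = ln(118/50) / ln(321500/21570) = 0.8587 / 2.7017 = 0.3178
c = S₁ / A₁^z = 50 / 21570^0.3178 = 50 / 23.85 = 2.097

2.10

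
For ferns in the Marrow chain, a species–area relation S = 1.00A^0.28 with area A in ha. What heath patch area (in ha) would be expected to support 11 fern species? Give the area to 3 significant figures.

11 = 1 × A^0.28  ⇒  A^0.28 = 11/1 = 11
ln A = ln(11) / 0.28 = 2.3979 / 0.28 = 8.5639
A = e^8.5639 ≈ 5239 ha

5240 ha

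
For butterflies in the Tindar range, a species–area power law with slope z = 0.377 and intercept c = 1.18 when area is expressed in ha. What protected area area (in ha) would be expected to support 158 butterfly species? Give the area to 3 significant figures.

438000 ha

158 = 1.18 × A^0.377  ⇒  A^0.377 = 158/1.18 = 133.9
ln A = ln(133.9) / 0.377 = 4.8971 / 0.377 = 12.9896
A = e^12.9896 ≈ 437838 ha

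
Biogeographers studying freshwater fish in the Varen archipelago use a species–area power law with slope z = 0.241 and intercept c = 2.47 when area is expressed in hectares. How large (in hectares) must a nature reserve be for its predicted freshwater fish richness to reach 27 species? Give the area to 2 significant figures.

20000 hectares

27 = 2.47 × A^0.241  ⇒  A^0.241 = 27/2.47 = 10.93
ln A = ln(10.93) / 0.241 = 2.3916 / 0.241 = 9.9237
A = e^9.9237 ≈ 20409 hectares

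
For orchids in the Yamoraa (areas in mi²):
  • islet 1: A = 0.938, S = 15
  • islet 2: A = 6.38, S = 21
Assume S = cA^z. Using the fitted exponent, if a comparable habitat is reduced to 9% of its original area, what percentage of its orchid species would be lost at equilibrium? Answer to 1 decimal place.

z = ln(21/15) / ln(6.38/0.938) = 0.3365 / 1.9172 = 0.1755
S_new/S_old = (A_new/A_old)^z = 0.09^0.1755 = exp(0.1755 × -2.4079) = 0.6553
Fraction lost = 1 − 0.6553 = 0.3447

34.5%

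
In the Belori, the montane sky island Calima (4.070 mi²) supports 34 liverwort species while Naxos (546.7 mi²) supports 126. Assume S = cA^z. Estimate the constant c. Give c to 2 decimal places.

z = ln(S₂/S₁) / ln(A₂/A₁) = ln(126/34) / ln(546.7/4.07) = 1.3099 / 4.9003 = 0.2673
c = S₁ / A₁^z = 34 / 4.07^0.2673 = 34 / 1.455 = 23.36

23.36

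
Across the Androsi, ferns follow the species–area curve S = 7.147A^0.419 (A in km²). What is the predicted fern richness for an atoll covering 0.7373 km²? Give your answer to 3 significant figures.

S = 7.147 × 0.7373^0.419 = 7.147 × 0.8801 ≈ 6.29

6.29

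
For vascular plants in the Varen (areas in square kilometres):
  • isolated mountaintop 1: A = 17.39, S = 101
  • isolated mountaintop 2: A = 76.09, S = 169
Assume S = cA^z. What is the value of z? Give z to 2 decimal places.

Taking logs: ln S = ln c + z ln A, so z = (ln S₂ − ln S₁)/(ln A₂ − ln A₁).
z = ln(169/101) / ln(76.09/17.39) = ln(1.673) / ln(4.376) = 0.5148 / 1.4760 = 0.3488

0.35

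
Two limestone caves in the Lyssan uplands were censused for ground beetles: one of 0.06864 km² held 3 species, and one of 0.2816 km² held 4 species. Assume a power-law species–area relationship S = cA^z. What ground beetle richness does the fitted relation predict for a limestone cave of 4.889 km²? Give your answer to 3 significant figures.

z = ln(4/3) / ln(0.2816/0.06864) = 0.2877 / 1.4116 = 0.2038
c = 3 / 0.06864^0.2038 = 3 / 0.5793 = 5.179
S₃ = 5.179 × 4.889^0.2038 = 5.179 × 1.382 ≈ 7.156

7.16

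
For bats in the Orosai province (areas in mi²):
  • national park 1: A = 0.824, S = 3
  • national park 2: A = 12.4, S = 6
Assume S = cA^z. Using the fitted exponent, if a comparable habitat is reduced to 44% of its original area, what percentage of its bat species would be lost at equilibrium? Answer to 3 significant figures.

z = ln(6/3) / ln(12.4/0.824) = 0.6931 / 2.7113 = 0.2557
S_new/S_old = (A_new/A_old)^z = 0.44^0.2557 = exp(0.2557 × -0.8210) = 0.8107
Fraction lost = 1 − 0.8107 = 0.1893

18.9%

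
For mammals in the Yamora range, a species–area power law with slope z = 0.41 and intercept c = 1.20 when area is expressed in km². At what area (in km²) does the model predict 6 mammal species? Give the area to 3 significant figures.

50.7 km²

6 = 1.2 × A^0.41  ⇒  A^0.41 = 6/1.2 = 5
ln A = ln(5) / 0.41 = 1.6094 / 0.41 = 3.9255
A = e^3.9255 ≈ 50.68 km²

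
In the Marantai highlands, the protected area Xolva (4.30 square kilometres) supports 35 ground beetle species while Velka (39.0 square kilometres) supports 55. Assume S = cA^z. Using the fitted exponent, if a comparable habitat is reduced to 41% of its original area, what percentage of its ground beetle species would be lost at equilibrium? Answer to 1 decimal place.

16.7%

z = ln(55/35) / ln(39/4.3) = 0.4520 / 2.2049 = 0.2050
S_new/S_old = (A_new/A_old)^z = 0.41^0.2050 = exp(0.2050 × -0.8916) = 0.833
Fraction lost = 1 − 0.833 = 0.167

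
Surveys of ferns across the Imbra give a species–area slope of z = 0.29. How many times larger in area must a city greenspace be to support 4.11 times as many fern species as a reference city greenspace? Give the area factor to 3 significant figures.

131

(A₂/A₁)^0.29 = 4.11, so A₂/A₁ = 4.11^(1/0.29) = 4.11^3.448
ln(A₂/A₁) = ln 4.11 / 0.29 = 1.4134 / 0.29 = 4.8739
A₂/A₁ = e^4.8739 ≈ 130.8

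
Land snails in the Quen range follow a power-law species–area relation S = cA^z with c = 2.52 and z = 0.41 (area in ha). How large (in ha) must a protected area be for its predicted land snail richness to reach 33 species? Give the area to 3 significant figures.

33 = 2.52 × A^0.41  ⇒  A^0.41 = 33/2.52 = 13.1
ln A = ln(13.1) / 0.41 = 2.5722 / 0.41 = 6.2738
A = e^6.2738 ≈ 530.5 ha

530 ha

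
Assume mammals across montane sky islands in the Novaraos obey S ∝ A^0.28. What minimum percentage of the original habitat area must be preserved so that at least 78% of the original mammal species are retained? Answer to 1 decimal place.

Need (A_new/A_old)^0.28 = 0.78, so A_new/A_old = 0.78^(1/0.28) = 0.78^3.571
ln(A_new/A_old) = ln 0.78 / 0.28 = -0.2485 / 0.28 = -0.8874
A_new/A_old = e^-0.8874 ≈ 0.4117

41.2%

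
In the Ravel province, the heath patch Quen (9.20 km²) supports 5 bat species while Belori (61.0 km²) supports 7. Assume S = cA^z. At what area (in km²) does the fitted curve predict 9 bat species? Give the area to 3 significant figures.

z = ln(7/5) / ln(61/9.2) = 0.3365 / 1.8917 = 0.1779
c = 5 / 9.2^0.1779 = 5 / 1.484 = 3.369
A = (9/3.369)^(1/0.1779) ⇒ ln A = ln(2.671)/0.1779 = 5.5238
A = e^5.5238 ≈ 250.6 km²

251 km²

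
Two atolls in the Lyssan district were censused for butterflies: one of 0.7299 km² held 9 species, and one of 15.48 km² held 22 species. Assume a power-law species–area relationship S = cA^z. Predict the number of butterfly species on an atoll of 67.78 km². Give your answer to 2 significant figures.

z = ln(22/9) / ln(15.48/0.7299) = 0.8938 / 3.0544 = 0.2926
c = 9 / 0.7299^0.2926 = 9 / 0.912 = 9.869
S₃ = 9.869 × 67.78^0.2926 = 9.869 × 3.434 ≈ 33.89

34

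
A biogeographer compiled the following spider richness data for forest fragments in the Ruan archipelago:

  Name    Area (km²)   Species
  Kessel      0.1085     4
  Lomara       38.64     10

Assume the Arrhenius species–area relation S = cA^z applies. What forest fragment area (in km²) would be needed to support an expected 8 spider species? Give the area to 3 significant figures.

9.24 km²

z = ln(10/4) / ln(38.64/0.1085) = 0.9163 / 5.8753 = 0.1560
c = 4 / 0.1085^0.1560 = 4 / 0.7072 = 5.656
A = (8/5.656)^(1/0.1560) ⇒ ln A = ln(1.414)/0.1560 = 2.2235
A = e^2.2235 ≈ 9.239 km²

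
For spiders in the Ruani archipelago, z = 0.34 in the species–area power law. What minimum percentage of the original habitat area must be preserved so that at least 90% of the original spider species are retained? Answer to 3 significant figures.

Need (A_new/A_old)^0.34 = 0.9, so A_new/A_old = 0.9^(1/0.34) = 0.9^2.941
ln(A_new/A_old) = ln 0.9 / 0.34 = -0.1054 / 0.34 = -0.3099
A_new/A_old = e^-0.3099 ≈ 0.7335

73.4%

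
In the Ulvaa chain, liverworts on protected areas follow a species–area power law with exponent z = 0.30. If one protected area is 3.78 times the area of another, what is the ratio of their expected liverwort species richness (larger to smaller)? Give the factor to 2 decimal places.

1.49

S₂/S₁ = (A₂/A₁)^z = 3.78^0.3
ln(S₂/S₁) = 0.3 × ln 3.78 = 0.3 × 1.3297 = 0.3989
S₂/S₁ = e^0.3989 ≈ 1.49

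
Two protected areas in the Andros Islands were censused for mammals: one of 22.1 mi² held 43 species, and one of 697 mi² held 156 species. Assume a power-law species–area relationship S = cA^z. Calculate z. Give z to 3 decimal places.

Taking logs: ln S = ln c + z ln A, so z = (ln S₂ − ln S₁)/(ln A₂ − ln A₁).
z = ln(156/43) / ln(697/22.1) = ln(3.628) / ln(31.54) = 1.2887 / 3.4512 = 0.3734

0.373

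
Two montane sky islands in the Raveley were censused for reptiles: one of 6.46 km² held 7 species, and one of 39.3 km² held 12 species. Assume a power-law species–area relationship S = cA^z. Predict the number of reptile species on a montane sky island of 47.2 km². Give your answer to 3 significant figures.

z = ln(12/7) / ln(39.3/6.46) = 0.5390 / 1.8056 = 0.2985
c = 7 / 6.46^0.2985 = 7 / 1.745 = 4.011
S₃ = 4.011 × 47.2^0.2985 = 4.011 × 3.16 ≈ 12.67

12.7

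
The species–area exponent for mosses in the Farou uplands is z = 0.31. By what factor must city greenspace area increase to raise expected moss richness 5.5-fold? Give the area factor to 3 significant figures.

(A₂/A₁)^0.31 = 5.5, so A₂/A₁ = 5.5^(1/0.31) = 5.5^3.226
ln(A₂/A₁) = ln 5.5 / 0.31 = 1.7047 / 0.31 = 5.4992
A₂/A₁ = e^5.4992 ≈ 244.5

244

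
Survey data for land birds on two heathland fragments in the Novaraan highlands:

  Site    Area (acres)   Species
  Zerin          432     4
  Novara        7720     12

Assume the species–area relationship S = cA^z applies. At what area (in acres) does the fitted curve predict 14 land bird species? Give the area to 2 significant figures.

z = ln(12/4) / ln(7720/432) = 1.0986 / 2.8831 = 0.3810
c = 4 / 432^0.3810 = 4 / 10.1 = 0.3961
A = (14/0.3961)^(1/0.3810) ⇒ ln A = ln(35.34)/0.3810 = 9.3561
A = e^9.3561 ≈ 11569 acres

12000 acres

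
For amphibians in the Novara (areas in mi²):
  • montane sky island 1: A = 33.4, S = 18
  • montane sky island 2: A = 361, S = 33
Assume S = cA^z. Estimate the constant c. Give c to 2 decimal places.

z = ln(S₂/S₁) / ln(A₂/A₁) = ln(33/18) / ln(361/33.4) = 0.6061 / 2.3803 = 0.2546
c = S₁ / A₁^z = 18 / 33.4^0.2546 = 18 / 2.444 = 7.366

7.37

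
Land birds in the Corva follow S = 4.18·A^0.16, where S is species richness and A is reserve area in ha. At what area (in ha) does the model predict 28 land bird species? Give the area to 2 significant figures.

28 = 4.18 × A^0.16  ⇒  A^0.16 = 28/4.18 = 6.699
ln A = ln(6.699) / 0.16 = 1.9019 / 0.16 = 11.8868
A = e^11.8868 ≈ 145340 ha

150000 ha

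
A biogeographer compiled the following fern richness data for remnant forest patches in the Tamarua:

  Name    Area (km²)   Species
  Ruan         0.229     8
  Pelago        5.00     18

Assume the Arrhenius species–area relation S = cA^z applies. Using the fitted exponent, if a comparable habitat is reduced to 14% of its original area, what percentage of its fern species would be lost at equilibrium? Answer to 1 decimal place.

40.4%

z = ln(18/8) / ln(5/0.229) = 0.8109 / 3.0835 = 0.2630
S_new/S_old = (A_new/A_old)^z = 0.14^0.2630 = exp(0.2630 × -1.9661) = 0.5963
Fraction lost = 1 − 0.5963 = 0.4037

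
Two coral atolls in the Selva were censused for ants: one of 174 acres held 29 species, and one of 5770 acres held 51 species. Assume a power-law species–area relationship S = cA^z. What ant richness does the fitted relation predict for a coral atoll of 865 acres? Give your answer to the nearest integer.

38

z = ln(51/29) / ln(5770/174) = 0.5645 / 3.5014 = 0.1612
c = 29 / 174^0.1612 = 29 / 2.297 = 12.62
S₃ = 12.62 × 865^0.1612 = 12.62 × 2.975 ≈ 37.56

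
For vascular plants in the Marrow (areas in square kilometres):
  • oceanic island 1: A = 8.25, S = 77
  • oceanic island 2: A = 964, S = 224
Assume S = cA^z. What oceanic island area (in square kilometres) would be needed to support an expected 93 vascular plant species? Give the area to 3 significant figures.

z = ln(224/77) / ln(964/8.25) = 1.0678 / 4.7609 = 0.2243
c = 77 / 8.25^0.2243 = 77 / 1.605 = 47.97
A = (93/47.97)^(1/0.2243) ⇒ ln A = ln(1.939)/0.2243 = 2.9519
A = e^2.9519 ≈ 19.14 square kilometres

19.1 square kilometres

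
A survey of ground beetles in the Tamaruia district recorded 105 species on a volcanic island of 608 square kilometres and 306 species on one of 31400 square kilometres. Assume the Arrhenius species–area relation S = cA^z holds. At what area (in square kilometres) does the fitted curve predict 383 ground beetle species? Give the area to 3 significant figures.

71800 square kilometres

z = ln(306/105) / ln(31400/608) = 1.0696 / 3.9444 = 0.2712
c = 105 / 608^0.2712 = 105 / 5.688 = 18.46
A = (383/18.46)^(1/0.2712) ⇒ ln A = ln(20.75)/0.2712 = 11.1823
A = e^11.1823 ≈ 71844 square kilometres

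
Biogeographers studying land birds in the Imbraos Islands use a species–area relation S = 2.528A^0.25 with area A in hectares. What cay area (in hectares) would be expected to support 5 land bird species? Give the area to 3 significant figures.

5 = 2.528 × A^0.25  ⇒  A^0.25 = 5/2.528 = 1.978
ln A = ln(1.978) / 0.25 = 0.6820 / 0.25 = 2.7280
A = e^2.7280 ≈ 15.3 hectares

15.3 hectares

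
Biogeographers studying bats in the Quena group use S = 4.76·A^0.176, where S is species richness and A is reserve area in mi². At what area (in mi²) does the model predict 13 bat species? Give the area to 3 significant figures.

301 mi²

13 = 4.76 × A^0.176  ⇒  A^0.176 = 13/4.76 = 2.731
ln A = ln(2.731) / 0.176 = 1.0047 / 0.176 = 5.7085
A = e^5.7085 ≈ 301.4 mi²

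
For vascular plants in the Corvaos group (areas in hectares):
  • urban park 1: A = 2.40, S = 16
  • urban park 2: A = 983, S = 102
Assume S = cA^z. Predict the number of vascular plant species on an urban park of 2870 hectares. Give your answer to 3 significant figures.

z = ln(102/16) / ln(983/2.4) = 1.8524 / 6.0151 = 0.3080
c = 16 / 2.4^0.3080 = 16 / 1.309 = 12.22
S₃ = 12.22 × 2870^0.3080 = 12.22 × 11.61 ≈ 141.9

142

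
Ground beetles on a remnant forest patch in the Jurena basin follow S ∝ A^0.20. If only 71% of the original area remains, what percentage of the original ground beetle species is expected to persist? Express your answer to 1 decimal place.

93.4%

S_new/S_old = (A_new/A_old)^z = 0.71^0.2
= exp(0.2 × ln 0.71) = exp(0.2 × -0.3425) = exp(-0.0685) ≈ 0.9338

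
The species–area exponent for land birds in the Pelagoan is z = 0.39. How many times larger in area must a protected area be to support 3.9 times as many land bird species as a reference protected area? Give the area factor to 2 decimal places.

(A₂/A₁)^0.39 = 3.9, so A₂/A₁ = 3.9^(1/0.39) = 3.9^2.564
ln(A₂/A₁) = ln 3.9 / 0.39 = 1.3610 / 0.39 = 3.4897
A₂/A₁ = e^3.4897 ≈ 32.78

32.78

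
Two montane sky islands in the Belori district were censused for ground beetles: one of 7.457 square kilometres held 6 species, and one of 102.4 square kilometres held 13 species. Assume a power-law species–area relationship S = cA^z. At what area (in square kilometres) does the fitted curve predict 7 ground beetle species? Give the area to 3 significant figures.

12.6 square kilometres

z = ln(13/6) / ln(102.4/7.457) = 0.7732 / 2.6197 = 0.2951
c = 6 / 7.457^0.2951 = 6 / 1.809 = 3.316
A = (7/3.316)^(1/0.2951) ⇒ ln A = ln(2.111)/0.2951 = 2.5314
A = e^2.5314 ≈ 12.57 square kilometres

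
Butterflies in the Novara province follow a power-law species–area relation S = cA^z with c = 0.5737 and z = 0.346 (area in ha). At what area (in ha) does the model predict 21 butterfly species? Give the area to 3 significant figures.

21 = 0.5737 × A^0.346  ⇒  A^0.346 = 21/0.5737 = 36.6
ln A = ln(36.6) / 0.346 = 3.6002 / 0.346 = 10.4051
A = e^10.4051 ≈ 33028 ha

33000 ha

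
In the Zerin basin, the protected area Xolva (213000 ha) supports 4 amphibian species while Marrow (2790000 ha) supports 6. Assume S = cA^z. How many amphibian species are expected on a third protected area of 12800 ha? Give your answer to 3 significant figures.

z = ln(6/4) / ln(2790000/213000) = 0.4055 / 2.5725 = 0.1576
c = 4 / 213000^0.1576 = 4 / 6.916 = 0.5784
S₃ = 0.5784 × 12800^0.1576 = 0.5784 × 4.44 ≈ 2.568

2.57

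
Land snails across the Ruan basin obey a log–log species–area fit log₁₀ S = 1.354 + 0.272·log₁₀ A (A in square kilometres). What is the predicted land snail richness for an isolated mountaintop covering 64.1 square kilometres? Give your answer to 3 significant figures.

S = 22.59 × 64.1^0.272
ln S = ln 22.59 + 0.272 × ln 64.1 = 3.1177 + 0.272 × 4.1604 = 4.2493
S = e^4.2493 ≈ 70.06

70.1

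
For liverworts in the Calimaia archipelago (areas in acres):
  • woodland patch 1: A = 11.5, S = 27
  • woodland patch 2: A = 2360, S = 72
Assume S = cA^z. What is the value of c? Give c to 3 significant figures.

17.2

z = ln(S₂/S₁) / ln(A₂/A₁) = ln(72/27) / ln(2360/11.5) = 0.9808 / 5.3241 = 0.1842
c = S₁ / A₁^z = 27 / 11.5^0.1842 = 27 / 1.568 = 17.22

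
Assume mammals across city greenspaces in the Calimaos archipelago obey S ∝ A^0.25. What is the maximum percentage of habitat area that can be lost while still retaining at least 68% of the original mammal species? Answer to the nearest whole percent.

Need (A_new/A_old)^0.25 = 0.68, so A_new/A_old = 0.68^(1/0.25) = 0.68^4
ln(A_new/A_old) = ln 0.68 / 0.25 = -0.3857 / 0.25 = -1.5426
A_new/A_old = e^-1.5426 ≈ 0.2138
Fraction that can be lost = 1 − 0.2138 = 0.7862

79%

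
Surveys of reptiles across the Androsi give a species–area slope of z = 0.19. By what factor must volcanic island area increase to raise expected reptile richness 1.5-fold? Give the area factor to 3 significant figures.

8.45

(A₂/A₁)^0.19 = 1.5, so A₂/A₁ = 1.5^(1/0.19) = 1.5^5.263
ln(A₂/A₁) = ln 1.5 / 0.19 = 0.4055 / 0.19 = 2.1340
A₂/A₁ = e^2.1340 ≈ 8.449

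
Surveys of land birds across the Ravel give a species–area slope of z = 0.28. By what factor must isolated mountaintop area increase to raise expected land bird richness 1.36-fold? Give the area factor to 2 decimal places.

(A₂/A₁)^0.28 = 1.36, so A₂/A₁ = 1.36^(1/0.28) = 1.36^3.571
ln(A₂/A₁) = ln 1.36 / 0.28 = 0.3075 / 0.28 = 1.0982
A₂/A₁ = e^1.0982 ≈ 2.999

3.00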